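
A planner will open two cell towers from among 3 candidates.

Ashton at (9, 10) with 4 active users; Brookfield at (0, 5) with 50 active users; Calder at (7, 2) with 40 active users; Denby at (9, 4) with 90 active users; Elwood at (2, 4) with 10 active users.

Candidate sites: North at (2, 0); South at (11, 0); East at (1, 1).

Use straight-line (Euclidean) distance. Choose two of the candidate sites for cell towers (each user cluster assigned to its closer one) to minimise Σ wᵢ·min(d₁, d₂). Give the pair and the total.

{South, East}, total 859.9

Evaluate every pair (each demand assigned to the nearer of the two):
  {South, East}: total = 859.9
  {North, South}: total = 931.4
  {North, East}: total = 1227.0
Best pair: {South, East} with total 859.9.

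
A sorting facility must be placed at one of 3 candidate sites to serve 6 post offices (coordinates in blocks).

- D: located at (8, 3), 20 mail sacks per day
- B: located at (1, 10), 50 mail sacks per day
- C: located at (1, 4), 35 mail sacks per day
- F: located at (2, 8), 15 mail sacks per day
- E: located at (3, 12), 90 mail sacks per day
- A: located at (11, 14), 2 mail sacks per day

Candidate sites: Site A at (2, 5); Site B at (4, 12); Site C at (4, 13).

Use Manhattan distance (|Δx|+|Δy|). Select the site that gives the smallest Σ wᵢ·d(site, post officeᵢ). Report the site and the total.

Site B, total 1093 blocks

Total weighted distance at each candidate:
  Site A (2, 5): total = 1331
  Site B (4, 12): total = 1093
  Site C (4, 13): total = 1301
Minimum is at Site B with total 1093 blocks.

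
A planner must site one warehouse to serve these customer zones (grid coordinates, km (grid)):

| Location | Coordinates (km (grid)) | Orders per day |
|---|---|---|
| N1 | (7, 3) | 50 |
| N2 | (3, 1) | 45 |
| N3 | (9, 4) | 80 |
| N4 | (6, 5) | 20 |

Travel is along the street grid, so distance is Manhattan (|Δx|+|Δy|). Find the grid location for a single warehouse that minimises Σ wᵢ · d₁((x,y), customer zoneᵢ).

(7, 4)

Manhattan distance separates: Σwᵢ(|x−xᵢ|+|y−yᵢ|) = Σwᵢ|x−xᵢ| + Σwᵢ|y−yᵢ|, so x and y are optimised independently as 1-D weighted medians.
Total weight W = 195; half = 97.5.
x-coordinate, sorted with cumulative weight:
  x=3 (N2, w=45) cum 45
  x=6 (N4, w=20) cum 65
  x=7 (N1, w=50) cum 115  ← median
  x=9 (N3, w=80) cum 195
⇒ x* = 7
y-coordinate, sorted with cumulative weight:
  y=1 (N2, w=45) cum 45
  y=3 (N1, w=50) cum 95
  y=4 (N3, w=80) cum 175  ← median
  y=5 (N4, w=20) cum 195
⇒ y* = 4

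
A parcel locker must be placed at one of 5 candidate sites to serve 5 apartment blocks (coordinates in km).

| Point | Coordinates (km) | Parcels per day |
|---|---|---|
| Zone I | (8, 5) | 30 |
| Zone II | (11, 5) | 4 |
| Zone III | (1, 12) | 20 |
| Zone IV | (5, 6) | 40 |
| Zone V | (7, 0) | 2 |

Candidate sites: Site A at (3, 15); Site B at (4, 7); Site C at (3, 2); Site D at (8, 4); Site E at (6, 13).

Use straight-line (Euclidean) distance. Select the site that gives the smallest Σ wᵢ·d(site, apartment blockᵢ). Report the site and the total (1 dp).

Total weighted distance at each candidate:
  Site A (3, 15): total = 858.6
  Site B (4, 7): total = 351.7
  Site C (3, 2): total = 600.9
  Site D (8, 4): total = 407.7
  Site E (6, 13): total = 696.0
Minimum is at Site B with total 351.7 km.

Site B, total 351.7 km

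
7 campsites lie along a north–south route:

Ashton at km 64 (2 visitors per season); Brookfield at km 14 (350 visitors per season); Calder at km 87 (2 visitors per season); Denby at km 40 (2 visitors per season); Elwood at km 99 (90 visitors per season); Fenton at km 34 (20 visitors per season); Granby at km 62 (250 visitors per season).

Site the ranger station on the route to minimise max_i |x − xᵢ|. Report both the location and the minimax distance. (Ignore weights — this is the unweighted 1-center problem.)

The 1-center on a line is the midpoint of the two extreme points: leftmost at 14, rightmost at 99.
Optimal location = (14 + 99)/2 = 56.5; maximum distance = (99 − 14)/2 = 42.5.

location 56.5, max distance 42.5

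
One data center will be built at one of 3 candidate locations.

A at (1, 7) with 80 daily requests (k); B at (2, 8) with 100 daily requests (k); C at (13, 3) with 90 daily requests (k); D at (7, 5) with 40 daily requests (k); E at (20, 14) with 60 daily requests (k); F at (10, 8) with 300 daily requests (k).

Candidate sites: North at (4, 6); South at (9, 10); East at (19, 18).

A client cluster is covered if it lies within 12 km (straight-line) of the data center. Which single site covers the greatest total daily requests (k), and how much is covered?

South, covering 670

Coverage radius r = 12 km; a point is covered iff (Δx)²+(Δy)² ≤ 12² = 144.
  North (4, 6): covers {A, B, C, D, F} → 610
  South (9, 10): covers {A, B, C, D, E, F} → 670
  East (19, 18): covers {E} → 60
Maximum coverage at South: 670 daily requests (k).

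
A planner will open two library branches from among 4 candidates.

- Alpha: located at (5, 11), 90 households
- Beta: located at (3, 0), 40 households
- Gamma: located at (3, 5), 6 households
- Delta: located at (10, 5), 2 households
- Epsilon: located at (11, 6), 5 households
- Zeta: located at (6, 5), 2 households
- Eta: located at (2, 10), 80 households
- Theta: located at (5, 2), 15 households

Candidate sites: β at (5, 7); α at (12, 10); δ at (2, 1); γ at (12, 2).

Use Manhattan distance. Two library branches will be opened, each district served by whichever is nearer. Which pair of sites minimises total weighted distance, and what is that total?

{β, δ}, total 1059

Evaluate every pair (each demand assigned to the nearer of the two):
  {β, δ}: total = 1059
  {β, γ}: total = 1340
  {β, α}: total = 1344
  {α, δ}: total = 1665
  {δ, γ}: total = 2111
  {α, γ}: total = 2190
Best pair: {β, δ} with total 1059.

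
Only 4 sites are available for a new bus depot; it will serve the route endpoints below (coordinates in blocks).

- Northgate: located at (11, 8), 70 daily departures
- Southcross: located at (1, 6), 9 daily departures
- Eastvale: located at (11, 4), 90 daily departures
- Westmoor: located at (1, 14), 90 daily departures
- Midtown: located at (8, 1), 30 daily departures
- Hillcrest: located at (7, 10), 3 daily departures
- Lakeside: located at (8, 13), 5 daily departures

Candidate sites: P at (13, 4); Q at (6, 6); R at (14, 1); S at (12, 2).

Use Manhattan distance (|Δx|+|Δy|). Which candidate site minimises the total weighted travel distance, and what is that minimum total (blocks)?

Total weighted distance at each candidate:
  P (13, 4): total = 3052
  Q (6, 6): total = 2605
  R (14, 1): total = 4060
  S (12, 2): total = 3229
Minimum is at Q with total 2605 blocks.

Q, total 2605 blocks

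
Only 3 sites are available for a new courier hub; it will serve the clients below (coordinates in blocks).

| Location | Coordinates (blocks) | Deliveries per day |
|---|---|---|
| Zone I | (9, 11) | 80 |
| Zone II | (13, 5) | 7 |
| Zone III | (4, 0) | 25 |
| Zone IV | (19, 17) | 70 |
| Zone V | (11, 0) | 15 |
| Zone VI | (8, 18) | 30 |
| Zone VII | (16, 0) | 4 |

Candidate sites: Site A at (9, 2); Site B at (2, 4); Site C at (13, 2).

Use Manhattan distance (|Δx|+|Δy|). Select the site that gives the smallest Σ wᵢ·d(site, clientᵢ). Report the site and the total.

Total weighted distance at each candidate:
  Site A (9, 2): total = 3300
  Site B (2, 4): total = 4321
  Site C (13, 2): total = 3516
Minimum is at Site A with total 3300 blocks.

Site A, total 3300 blocks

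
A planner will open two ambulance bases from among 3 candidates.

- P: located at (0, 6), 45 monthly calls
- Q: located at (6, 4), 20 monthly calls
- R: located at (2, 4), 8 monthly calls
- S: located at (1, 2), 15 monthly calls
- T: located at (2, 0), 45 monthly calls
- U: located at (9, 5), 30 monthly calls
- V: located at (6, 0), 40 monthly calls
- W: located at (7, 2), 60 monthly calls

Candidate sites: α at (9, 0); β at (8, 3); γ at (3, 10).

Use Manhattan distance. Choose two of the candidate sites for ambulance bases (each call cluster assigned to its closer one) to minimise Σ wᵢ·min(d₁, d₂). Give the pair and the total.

{β, γ}, total 1366

Evaluate every pair (each demand assigned to the nearer of the two):
  {β, γ}: total = 1366
  {α, β}: total = 1376
  {α, γ}: total = 1486
Best pair: {β, γ} with total 1366.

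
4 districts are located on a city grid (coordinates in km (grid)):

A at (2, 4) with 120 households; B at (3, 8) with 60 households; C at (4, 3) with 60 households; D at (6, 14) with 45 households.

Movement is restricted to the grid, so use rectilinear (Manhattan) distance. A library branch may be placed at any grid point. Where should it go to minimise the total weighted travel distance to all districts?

(3, 4)

Manhattan distance separates: Σwᵢ(|x−xᵢ|+|y−yᵢ|) = Σwᵢ|x−xᵢ| + Σwᵢ|y−yᵢ|, so x and y are optimised independently as 1-D weighted medians.
Total weight W = 285; half = 142.5.
x-coordinate, sorted with cumulative weight:
  x=2 (A, w=120) cum 120
  x=3 (B, w=60) cum 180  ← median
  x=4 (C, w=60) cum 240
  x=6 (D, w=45) cum 285
⇒ x* = 3
y-coordinate, sorted with cumulative weight:
  y=3 (C, w=60) cum 60
  y=4 (A, w=120) cum 180  ← median
  y=8 (B, w=60) cum 240
  y=14 (D, w=45) cum 285
⇒ y* = 4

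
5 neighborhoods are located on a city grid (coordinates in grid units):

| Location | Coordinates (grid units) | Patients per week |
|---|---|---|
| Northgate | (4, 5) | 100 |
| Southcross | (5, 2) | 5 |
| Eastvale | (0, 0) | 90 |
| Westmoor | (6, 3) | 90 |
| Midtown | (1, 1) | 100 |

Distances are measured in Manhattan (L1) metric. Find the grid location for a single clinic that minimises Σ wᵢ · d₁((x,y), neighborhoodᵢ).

Manhattan distance separates: Σwᵢ(|x−xᵢ|+|y−yᵢ|) = Σwᵢ|x−xᵢ| + Σwᵢ|y−yᵢ|, so x and y are optimised independently as 1-D weighted medians.
Total weight W = 385; half = 192.5.
x-coordinate, sorted with cumulative weight:
  x=0 (Eastvale, w=90) cum 90
  x=1 (Midtown, w=100) cum 190
  x=4 (Northgate, w=100) cum 290  ← median
  x=5 (Southcross, w=5) cum 295
  x=6 (Westmoor, w=90) cum 385
⇒ x* = 4
y-coordinate, sorted with cumulative weight:
  y=0 (Eastvale, w=90) cum 90
  y=1 (Midtown, w=100) cum 190
  y=2 (Southcross, w=5) cum 195  ← median
  y=3 (Westmoor, w=90) cum 285
  y=5 (Northgate, w=100) cum 385
⇒ y* = 2

(4, 2)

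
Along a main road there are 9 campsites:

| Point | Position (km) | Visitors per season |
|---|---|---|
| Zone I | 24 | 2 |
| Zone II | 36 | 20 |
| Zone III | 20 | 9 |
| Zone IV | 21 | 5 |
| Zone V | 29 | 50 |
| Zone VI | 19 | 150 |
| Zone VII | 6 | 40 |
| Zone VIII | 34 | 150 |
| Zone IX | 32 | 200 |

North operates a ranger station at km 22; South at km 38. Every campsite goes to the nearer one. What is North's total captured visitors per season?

256

The indifferent point is the midpoint (22+38)/2 = 30; campsites left of it (closer to North at 22) go to North, those right go to South.
  Zone VII at 6 (w=40) → North
  Zone VI at 19 (w=150) → North
  Zone III at 20 (w=9) → North
  Zone IV at 21 (w=5) → North
  Zone I at 24 (w=2) → North
  Zone V at 29 (w=50) → North
  Zone IX at 32 (w=200) → South
  Zone VIII at 34 (w=150) → South
  Zone II at 36 (w=20) → South
North captures 256; South captures 370.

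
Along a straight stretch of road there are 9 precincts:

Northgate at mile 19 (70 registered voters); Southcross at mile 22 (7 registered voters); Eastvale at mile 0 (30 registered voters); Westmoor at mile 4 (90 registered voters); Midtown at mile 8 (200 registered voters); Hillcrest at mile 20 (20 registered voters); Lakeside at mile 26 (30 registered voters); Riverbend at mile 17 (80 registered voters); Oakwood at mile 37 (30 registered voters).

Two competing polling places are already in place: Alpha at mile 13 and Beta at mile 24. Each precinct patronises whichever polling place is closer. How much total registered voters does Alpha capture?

The indifferent point is the midpoint (13+24)/2 = 18.5; precincts left of it (closer to Alpha at 13) go to Alpha, those right go to Beta.
  Eastvale at 0 (w=30) → Alpha
  Westmoor at 4 (w=90) → Alpha
  Midtown at 8 (w=200) → Alpha
  Riverbend at 17 (w=80) → Alpha
  Northgate at 19 (w=70) → Beta
  Hillcrest at 20 (w=20) → Beta
  Southcross at 22 (w=7) → Beta
  Lakeside at 26 (w=30) → Beta
  Oakwood at 37 (w=30) → Beta
Alpha captures 400; Beta captures 157.

400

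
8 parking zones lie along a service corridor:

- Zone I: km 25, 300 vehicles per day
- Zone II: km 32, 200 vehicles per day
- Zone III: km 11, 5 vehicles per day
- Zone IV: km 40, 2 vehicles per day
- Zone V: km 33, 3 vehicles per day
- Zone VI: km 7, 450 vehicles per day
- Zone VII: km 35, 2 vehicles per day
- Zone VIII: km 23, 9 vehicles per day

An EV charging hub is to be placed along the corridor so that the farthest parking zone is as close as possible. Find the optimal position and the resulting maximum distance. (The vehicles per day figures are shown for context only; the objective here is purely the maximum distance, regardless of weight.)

location 23.5, max distance 16.5

The 1-center on a line is the midpoint of the two extreme points: leftmost at 7, rightmost at 40.
Optimal location = (7 + 40)/2 = 23.5; maximum distance = (40 − 7)/2 = 16.5.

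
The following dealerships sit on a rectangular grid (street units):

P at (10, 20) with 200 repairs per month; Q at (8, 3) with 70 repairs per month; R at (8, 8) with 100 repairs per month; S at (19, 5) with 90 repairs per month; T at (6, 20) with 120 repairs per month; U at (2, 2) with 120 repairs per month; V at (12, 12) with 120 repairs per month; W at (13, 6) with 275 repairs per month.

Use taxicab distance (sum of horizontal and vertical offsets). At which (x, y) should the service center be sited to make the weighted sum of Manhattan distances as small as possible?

Manhattan distance separates: Σwᵢ(|x−xᵢ|+|y−yᵢ|) = Σwᵢ|x−xᵢ| + Σwᵢ|y−yᵢ|, so x and y are optimised independently as 1-D weighted medians.
Total weight W = 1095; half = 547.5.
x-coordinate, sorted with cumulative weight:
  x=2 (U, w=120) cum 120
  x=6 (T, w=120) cum 240
  x=8 (Q, w=70) cum 310
  x=8 (R, w=100) cum 410
  x=10 (P, w=200) cum 610  ← median
  x=12 (V, w=120) cum 730
  x=13 (W, w=275) cum 1005
  x=19 (S, w=90) cum 1095
⇒ x* = 10
y-coordinate, sorted with cumulative weight:
  y=2 (U, w=120) cum 120
  y=3 (Q, w=70) cum 190
  y=5 (S, w=90) cum 280
  y=6 (W, w=275) cum 555  ← median
  y=8 (R, w=100) cum 655
  y=12 (V, w=120) cum 775
  y=20 (P, w=200) cum 975
  y=20 (T, w=120) cum 1095
⇒ y* = 6

(10, 6)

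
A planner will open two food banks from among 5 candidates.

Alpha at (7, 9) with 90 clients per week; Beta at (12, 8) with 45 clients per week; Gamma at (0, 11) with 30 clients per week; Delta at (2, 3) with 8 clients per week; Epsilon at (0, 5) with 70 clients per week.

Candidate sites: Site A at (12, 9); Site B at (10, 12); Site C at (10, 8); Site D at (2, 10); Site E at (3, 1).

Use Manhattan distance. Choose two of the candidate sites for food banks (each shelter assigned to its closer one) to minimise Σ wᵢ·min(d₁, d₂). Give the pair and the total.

Evaluate every pair (each demand assigned to the nearer of the two):
  {Site C, Site D}: total = 1086
  {Site A, Site D}: total = 1131
  {Site C, Site E}: total = 1354
  {Site A, Site E}: total = 1399
  {Site B, Site D}: total = 1446
  {Site B, Site E}: total = 1654
  {Site D, Site E}: total = 1684
  {Site B, Site C}: total = 1794
  {Site A, Site C}: total = 1809
  {Site A, Site B}: total = 2073
Best pair: {Site C, Site D} with total 1086.

{Site C, Site D}, total 1086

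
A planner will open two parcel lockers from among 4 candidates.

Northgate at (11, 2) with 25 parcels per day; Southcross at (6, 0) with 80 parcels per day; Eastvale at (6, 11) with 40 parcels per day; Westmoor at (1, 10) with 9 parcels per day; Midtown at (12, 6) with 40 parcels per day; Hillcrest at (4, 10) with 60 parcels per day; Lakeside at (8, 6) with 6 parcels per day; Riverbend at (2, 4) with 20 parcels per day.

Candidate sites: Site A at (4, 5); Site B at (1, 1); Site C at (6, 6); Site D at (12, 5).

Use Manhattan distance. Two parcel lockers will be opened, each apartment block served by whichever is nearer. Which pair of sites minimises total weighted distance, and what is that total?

{Site C, Site D}, total 1393

Evaluate every pair (each demand assigned to the nearer of the two):
  {Site C, Site D}: total = 1393
  {Site A, Site D}: total = 1482
  {Site A, Site C}: total = 1589
  {Site B, Site C}: total = 1678
  {Site A, Site B}: total = 1872
  {Site B, Site D}: total = 2011
Best pair: {Site C, Site D} with total 1393.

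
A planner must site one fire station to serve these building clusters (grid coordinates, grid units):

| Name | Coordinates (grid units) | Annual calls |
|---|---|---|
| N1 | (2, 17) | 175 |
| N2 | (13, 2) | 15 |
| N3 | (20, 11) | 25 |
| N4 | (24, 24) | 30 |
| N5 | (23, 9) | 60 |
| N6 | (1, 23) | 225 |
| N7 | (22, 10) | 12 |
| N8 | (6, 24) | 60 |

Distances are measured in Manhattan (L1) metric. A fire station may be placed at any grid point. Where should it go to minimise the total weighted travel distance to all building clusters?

Manhattan distance separates: Σwᵢ(|x−xᵢ|+|y−yᵢ|) = Σwᵢ|x−xᵢ| + Σwᵢ|y−yᵢ|, so x and y are optimised independently as 1-D weighted medians.
Total weight W = 602; half = 301.
x-coordinate, sorted with cumulative weight:
  x=1 (N6, w=225) cum 225
  x=2 (N1, w=175) cum 400  ← median
  x=6 (N8, w=60) cum 460
  x=13 (N2, w=15) cum 475
  x=20 (N3, w=25) cum 500
  x=22 (N7, w=12) cum 512
  x=23 (N5, w=60) cum 572
  x=24 (N4, w=30) cum 602
⇒ x* = 2
y-coordinate, sorted with cumulative weight:
  y=2 (N2, w=15) cum 15
  y=9 (N5, w=60) cum 75
  y=10 (N7, w=12) cum 87
  y=11 (N3, w=25) cum 112
  y=17 (N1, w=175) cum 287
  y=23 (N6, w=225) cum 512  ← median
  y=24 (N4, w=30) cum 542
  y=24 (N8, w=60) cum 602
⇒ y* = 23

(2, 23)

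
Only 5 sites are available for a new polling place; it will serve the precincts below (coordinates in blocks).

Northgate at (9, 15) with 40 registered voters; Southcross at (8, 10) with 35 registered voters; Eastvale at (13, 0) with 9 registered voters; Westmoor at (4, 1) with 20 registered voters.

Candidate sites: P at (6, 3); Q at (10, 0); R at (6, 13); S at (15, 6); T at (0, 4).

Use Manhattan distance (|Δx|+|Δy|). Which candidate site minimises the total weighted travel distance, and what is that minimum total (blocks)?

Total weighted distance at each candidate:
  P (6, 3): total = 1085
  Q (10, 0): total = 1227
  R (6, 13): total = 835
  S (15, 6): total = 1377
  T (0, 4): total = 1583
Minimum is at R with total 835 blocks.

R, total 835 blocks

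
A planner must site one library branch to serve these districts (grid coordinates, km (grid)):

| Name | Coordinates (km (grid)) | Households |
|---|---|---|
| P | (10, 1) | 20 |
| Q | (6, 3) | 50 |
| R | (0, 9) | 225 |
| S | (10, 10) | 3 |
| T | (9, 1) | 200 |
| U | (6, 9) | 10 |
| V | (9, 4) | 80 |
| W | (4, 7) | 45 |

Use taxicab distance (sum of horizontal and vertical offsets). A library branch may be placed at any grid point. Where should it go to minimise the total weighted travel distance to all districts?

Manhattan distance separates: Σwᵢ(|x−xᵢ|+|y−yᵢ|) = Σwᵢ|x−xᵢ| + Σwᵢ|y−yᵢ|, so x and y are optimised independently as 1-D weighted medians.
Total weight W = 633; half = 316.5.
x-coordinate, sorted with cumulative weight:
  x=0 (R, w=225) cum 225
  x=4 (W, w=45) cum 270
  x=6 (Q, w=50) cum 320  ← median
  x=6 (U, w=10) cum 330
  x=9 (T, w=200) cum 530
  x=9 (V, w=80) cum 610
  x=10 (P, w=20) cum 630
  x=10 (S, w=3) cum 633
⇒ x* = 6
y-coordinate, sorted with cumulative weight:
  y=1 (P, w=20) cum 20
  y=1 (T, w=200) cum 220
  y=3 (Q, w=50) cum 270
  y=4 (V, w=80) cum 350  ← median
  y=7 (W, w=45) cum 395
  y=9 (R, w=225) cum 620
  y=9 (U, w=10) cum 630
  y=10 (S, w=3) cum 633
⇒ y* = 4

(6, 4)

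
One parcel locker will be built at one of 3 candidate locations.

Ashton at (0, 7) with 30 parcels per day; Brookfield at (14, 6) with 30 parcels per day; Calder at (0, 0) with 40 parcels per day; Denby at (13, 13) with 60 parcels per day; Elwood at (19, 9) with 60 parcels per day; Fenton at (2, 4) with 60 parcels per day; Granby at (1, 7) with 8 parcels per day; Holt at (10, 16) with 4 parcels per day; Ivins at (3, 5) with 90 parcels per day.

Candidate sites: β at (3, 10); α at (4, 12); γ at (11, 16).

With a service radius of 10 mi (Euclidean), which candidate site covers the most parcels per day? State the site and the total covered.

Coverage radius r = 10 mi; a point is covered iff (Δx)²+(Δy)² ≤ 10² = 100.
  β (3, 10): covers {Ashton, Fenton, Granby, Holt, Ivins} → 192
  α (4, 12): covers {Ashton, Denby, Fenton, Granby, Holt, Ivins} → 252
  γ (11, 16): covers {Denby, Holt} → 64
Maximum coverage at α: 252 parcels per day.

α, covering 252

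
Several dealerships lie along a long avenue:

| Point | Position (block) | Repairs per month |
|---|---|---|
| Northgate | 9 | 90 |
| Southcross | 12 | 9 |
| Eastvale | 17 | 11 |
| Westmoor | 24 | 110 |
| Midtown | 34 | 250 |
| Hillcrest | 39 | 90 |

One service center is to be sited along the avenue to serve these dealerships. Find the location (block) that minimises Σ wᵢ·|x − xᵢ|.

x = 34

For a sum of weighted absolute distances on a line, the optimum is the weighted median (not the mean). Total weight W = 560; half-weight = 280.
Sort by position and accumulate weight:
  block 9 (Northgate, w=90) → cum 90
  block 12 (Southcross, w=9) → cum 99
  block 17 (Eastvale, w=11) → cum 110
  block 24 (Westmoor, w=110) → cum 220
  block 34 (Midtown, w=250) → cum 470  ≥ 280 → median here
  block 39 (Hillcrest, w=90) → cum 560
Optimal location: block 34.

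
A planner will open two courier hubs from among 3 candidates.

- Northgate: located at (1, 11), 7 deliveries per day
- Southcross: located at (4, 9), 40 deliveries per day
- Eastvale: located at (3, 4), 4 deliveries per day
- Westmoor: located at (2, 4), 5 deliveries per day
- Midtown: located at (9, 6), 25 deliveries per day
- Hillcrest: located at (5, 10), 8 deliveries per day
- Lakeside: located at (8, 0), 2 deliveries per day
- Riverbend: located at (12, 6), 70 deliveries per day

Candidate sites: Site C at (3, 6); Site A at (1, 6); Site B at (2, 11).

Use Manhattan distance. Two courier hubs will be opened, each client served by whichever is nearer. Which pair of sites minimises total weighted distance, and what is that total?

{Site C, Site B}, total 1024

Evaluate every pair (each demand assigned to the nearer of the two):
  {Site C, Site B}: total = 1024
  {Site C, Site A}: total = 1068
  {Site A, Site B}: total = 1226
Best pair: {Site C, Site B} with total 1024.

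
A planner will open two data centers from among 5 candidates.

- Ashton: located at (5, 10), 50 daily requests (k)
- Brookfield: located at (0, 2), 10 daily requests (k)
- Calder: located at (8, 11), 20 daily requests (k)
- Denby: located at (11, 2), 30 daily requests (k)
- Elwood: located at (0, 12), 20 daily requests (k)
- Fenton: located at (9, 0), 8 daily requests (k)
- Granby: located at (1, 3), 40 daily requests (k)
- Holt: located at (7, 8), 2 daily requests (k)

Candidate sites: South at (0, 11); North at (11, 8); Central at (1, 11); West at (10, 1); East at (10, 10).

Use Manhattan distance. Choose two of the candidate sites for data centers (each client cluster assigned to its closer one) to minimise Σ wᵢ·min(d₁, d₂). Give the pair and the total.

Evaluate every pair (each demand assigned to the nearer of the two):
  {Central, West}: total = 944
  {South, West}: total = 1026
  {North, Central}: total = 1098
  {Central, East}: total = 1138
  {South, East}: total = 1148
  {South, North}: total = 1158
  {West, East}: total = 1186
  {North, West}: total = 1454
  {South, Central}: total = 1560
  {North, East}: total = 1588
Best pair: {Central, West} with total 944.

{Central, West}, total 944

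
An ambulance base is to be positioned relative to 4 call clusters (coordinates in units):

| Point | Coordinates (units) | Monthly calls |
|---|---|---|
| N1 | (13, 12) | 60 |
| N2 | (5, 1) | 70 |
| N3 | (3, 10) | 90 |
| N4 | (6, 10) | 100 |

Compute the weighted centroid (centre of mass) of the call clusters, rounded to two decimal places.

(6.25, 8.41)

The minimiser of Σwᵢ‖p−pᵢ‖² is the weighted centroid p* = (Σwᵢpᵢ)/(Σwᵢ).
Σwᵢ = 320.
Σwᵢxᵢ = 60·13 + 70·5 + 90·3 + 100·6 = 2000.
Σwᵢyᵢ = 60·12 + 70·1 + 90·10 + 100·10 = 2690.
x* = 2000/320 = 6.25, y* = 2690/320 = 8.41.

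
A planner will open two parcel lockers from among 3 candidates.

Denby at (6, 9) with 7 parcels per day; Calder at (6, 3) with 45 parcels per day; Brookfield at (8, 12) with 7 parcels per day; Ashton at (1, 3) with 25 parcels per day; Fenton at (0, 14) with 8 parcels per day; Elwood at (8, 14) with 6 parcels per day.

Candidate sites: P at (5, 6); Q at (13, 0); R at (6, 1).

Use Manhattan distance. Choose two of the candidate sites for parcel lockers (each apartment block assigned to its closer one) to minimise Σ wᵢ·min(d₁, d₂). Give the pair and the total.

{P, R}, total 526

Evaluate every pair (each demand assigned to the nearer of the two):
  {P, R}: total = 526
  {P, Q}: total = 616
  {Q, R}: total = 654
Best pair: {P, R} with total 526.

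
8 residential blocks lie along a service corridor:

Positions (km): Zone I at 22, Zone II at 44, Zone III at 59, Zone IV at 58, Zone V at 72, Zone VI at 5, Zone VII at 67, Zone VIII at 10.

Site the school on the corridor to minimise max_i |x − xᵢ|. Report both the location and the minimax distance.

location 38.5, max distance 33.5

The 1-center on a line is the midpoint of the two extreme points: leftmost at 5, rightmost at 72.
Optimal location = (5 + 72)/2 = 38.5; maximum distance = (72 − 5)/2 = 33.5.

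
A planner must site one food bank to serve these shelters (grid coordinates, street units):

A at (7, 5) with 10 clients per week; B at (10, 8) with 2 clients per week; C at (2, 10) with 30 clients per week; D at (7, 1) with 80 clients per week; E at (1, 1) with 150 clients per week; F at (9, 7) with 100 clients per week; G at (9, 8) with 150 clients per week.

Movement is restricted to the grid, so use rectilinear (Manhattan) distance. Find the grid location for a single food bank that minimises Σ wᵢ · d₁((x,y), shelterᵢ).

(7, 7)

Manhattan distance separates: Σwᵢ(|x−xᵢ|+|y−yᵢ|) = Σwᵢ|x−xᵢ| + Σwᵢ|y−yᵢ|, so x and y are optimised independently as 1-D weighted medians.
Total weight W = 522; half = 261.
x-coordinate, sorted with cumulative weight:
  x=1 (E, w=150) cum 150
  x=2 (C, w=30) cum 180
  x=7 (A, w=10) cum 190
  x=7 (D, w=80) cum 270  ← median
  x=9 (F, w=100) cum 370
  x=9 (G, w=150) cum 520
  x=10 (B, w=2) cum 522
⇒ x* = 7
y-coordinate, sorted with cumulative weight:
  y=1 (D, w=80) cum 80
  y=1 (E, w=150) cum 230
  y=5 (A, w=10) cum 240
  y=7 (F, w=100) cum 340  ← median
  y=8 (B, w=2) cum 342
  y=8 (G, w=150) cum 492
  y=10 (C, w=30) cum 522
⇒ y* = 7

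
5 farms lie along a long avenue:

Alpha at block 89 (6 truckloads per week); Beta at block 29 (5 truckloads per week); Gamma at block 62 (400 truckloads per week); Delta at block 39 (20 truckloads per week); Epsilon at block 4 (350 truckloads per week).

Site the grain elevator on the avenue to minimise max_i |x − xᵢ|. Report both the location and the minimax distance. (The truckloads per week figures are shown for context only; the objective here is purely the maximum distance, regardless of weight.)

The 1-center on a line is the midpoint of the two extreme points: leftmost at 4, rightmost at 89.
Optimal location = (4 + 89)/2 = 46.5; maximum distance = (89 − 4)/2 = 42.5.

location 46.5, max distance 42.5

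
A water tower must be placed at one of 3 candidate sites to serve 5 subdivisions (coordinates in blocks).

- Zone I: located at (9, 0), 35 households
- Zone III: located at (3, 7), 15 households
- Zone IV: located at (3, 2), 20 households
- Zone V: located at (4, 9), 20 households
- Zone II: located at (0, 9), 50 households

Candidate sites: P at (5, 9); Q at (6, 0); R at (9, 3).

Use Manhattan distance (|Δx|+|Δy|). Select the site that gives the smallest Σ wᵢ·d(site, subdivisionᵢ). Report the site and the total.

Total weighted distance at each candidate:
  P (5, 9): total = 965
  Q (6, 0): total = 1325
  R (9, 3): total = 1365
Minimum is at P with total 965 blocks.

P, total 965 blocks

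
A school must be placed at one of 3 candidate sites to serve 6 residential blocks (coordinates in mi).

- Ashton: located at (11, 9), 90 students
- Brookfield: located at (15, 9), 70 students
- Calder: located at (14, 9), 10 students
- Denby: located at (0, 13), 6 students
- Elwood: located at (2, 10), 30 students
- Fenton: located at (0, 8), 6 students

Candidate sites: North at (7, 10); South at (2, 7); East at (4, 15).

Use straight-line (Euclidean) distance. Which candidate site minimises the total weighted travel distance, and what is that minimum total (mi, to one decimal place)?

Total weighted distance at each candidate:
  North (7, 10): total = 1245.5
  South (2, 7): total = 2013.5
  East (4, 15): total = 2060.2
Minimum is at North with total 1245.5 mi.

North, total 1245.5 mi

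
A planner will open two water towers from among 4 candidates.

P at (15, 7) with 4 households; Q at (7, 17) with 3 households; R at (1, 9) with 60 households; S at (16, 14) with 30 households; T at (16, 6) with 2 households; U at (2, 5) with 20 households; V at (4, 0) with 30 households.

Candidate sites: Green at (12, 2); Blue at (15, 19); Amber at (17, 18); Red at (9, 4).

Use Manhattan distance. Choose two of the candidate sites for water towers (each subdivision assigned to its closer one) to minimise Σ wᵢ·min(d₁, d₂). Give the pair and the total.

Evaluate every pair (each demand assigned to the nearer of the two):
  {Amber, Red}: total = 1447
  {Blue, Red}: total = 1474
  {Green, Red}: total = 1783
  {Green, Amber}: total = 1871
  {Green, Blue}: total = 1898
  {Blue, Amber}: total = 3134
Best pair: {Amber, Red} with total 1447.

{Amber, Red}, total 1447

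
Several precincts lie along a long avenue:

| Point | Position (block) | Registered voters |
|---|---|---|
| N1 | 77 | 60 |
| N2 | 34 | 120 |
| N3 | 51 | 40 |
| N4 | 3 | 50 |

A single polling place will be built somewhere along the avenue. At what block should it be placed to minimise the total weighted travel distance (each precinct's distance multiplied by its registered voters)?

For a sum of weighted absolute distances on a line, the optimum is the weighted median (not the mean). Total weight W = 270; half-weight = 135.
Sort by position and accumulate weight:
  block 3 (N4, w=50) → cum 50
  block 34 (N2, w=120) → cum 170  ≥ 135 → median here
  block 51 (N3, w=40) → cum 210
  block 77 (N1, w=60) → cum 270
Optimal location: block 34.

x = 34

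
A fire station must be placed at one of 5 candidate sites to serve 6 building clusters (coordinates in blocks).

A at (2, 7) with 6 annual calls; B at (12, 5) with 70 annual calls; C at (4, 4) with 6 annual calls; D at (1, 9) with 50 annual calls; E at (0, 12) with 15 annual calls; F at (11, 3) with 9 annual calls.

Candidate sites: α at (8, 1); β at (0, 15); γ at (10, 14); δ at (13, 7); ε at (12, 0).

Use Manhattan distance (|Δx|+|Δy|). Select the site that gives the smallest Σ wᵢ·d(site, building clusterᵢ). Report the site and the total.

Total weighted distance at each candidate:
  α (8, 1): total = 1754
  β (0, 15): total = 2292
  γ (10, 14): total = 1944
  δ (13, 7): total = 1372
  ε (12, 0): total = 1920
Minimum is at δ with total 1372 blocks.

δ, total 1372 blocks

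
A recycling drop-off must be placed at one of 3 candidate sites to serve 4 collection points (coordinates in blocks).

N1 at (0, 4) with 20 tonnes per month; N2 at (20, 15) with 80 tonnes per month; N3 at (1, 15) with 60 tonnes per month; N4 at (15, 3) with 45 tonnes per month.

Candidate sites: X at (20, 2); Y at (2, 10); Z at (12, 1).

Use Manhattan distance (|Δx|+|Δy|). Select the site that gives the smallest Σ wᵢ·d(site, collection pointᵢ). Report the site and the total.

Total weighted distance at each candidate:
  X (20, 2): total = 3670
  Y (2, 10): total = 3260
  Z (12, 1): total = 3785
Minimum is at Y with total 3260 blocks.

Y, total 3260 blocks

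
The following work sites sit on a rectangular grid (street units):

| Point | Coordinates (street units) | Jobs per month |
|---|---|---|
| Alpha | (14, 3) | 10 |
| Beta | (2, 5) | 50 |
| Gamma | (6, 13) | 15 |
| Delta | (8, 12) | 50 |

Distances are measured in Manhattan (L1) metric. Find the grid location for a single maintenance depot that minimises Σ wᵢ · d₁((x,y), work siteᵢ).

(6, 12)

Manhattan distance separates: Σwᵢ(|x−xᵢ|+|y−yᵢ|) = Σwᵢ|x−xᵢ| + Σwᵢ|y−yᵢ|, so x and y are optimised independently as 1-D weighted medians.
Total weight W = 125; half = 62.5.
x-coordinate, sorted with cumulative weight:
  x=2 (Beta, w=50) cum 50
  x=6 (Gamma, w=15) cum 65  ← median
  x=8 (Delta, w=50) cum 115
  x=14 (Alpha, w=10) cum 125
⇒ x* = 6
y-coordinate, sorted with cumulative weight:
  y=3 (Alpha, w=10) cum 10
  y=5 (Beta, w=50) cum 60
  y=12 (Delta, w=50) cum 110  ← median
  y=13 (Gamma, w=15) cum 125
⇒ y* = 12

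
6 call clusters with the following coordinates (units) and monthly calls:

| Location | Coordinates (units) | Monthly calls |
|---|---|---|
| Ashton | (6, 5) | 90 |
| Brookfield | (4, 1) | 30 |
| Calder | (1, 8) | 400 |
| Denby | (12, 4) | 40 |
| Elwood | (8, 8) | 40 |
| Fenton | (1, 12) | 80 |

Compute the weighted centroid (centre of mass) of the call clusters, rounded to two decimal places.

(2.85, 7.53)

The minimiser of Σwᵢ‖p−pᵢ‖² is the weighted centroid p* = (Σwᵢpᵢ)/(Σwᵢ).
Σwᵢ = 680.
Σwᵢxᵢ = 90·6 + 30·4 + 400·1 + 40·12 + 40·8 + 80·1 = 1940.
Σwᵢyᵢ = 90·5 + 30·1 + 400·8 + 40·4 + 40·8 + 80·12 = 5120.
x* = 1940/680 = 2.85, y* = 5120/680 = 7.53.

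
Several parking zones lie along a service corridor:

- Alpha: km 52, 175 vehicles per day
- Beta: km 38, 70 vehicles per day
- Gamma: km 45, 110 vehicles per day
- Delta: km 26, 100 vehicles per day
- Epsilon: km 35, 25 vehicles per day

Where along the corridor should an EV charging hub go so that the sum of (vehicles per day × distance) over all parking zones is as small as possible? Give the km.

x = 45

For a sum of weighted absolute distances on a line, the optimum is the weighted median (not the mean). Total weight W = 480; half-weight = 240.
Sort by position and accumulate weight:
  km 26 (Delta, w=100) → cum 100
  km 35 (Epsilon, w=25) → cum 125
  km 38 (Beta, w=70) → cum 195
  km 45 (Gamma, w=110) → cum 305  ≥ 240 → median here
  km 52 (Alpha, w=175) → cum 480
Optimal location: km 45.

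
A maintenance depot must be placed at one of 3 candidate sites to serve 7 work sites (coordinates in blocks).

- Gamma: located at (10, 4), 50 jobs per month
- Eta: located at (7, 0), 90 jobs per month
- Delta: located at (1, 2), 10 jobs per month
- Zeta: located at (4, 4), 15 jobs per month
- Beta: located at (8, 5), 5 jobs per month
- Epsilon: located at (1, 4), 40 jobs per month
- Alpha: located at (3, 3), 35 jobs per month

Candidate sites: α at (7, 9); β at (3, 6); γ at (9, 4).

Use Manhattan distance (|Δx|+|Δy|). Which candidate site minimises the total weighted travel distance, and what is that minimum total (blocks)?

Total weighted distance at each candidate:
  α (7, 9): total = 2275
  β (3, 6): total = 1750
  γ (9, 4): total = 1340
Minimum is at γ with total 1340 blocks.

γ, total 1340 blocks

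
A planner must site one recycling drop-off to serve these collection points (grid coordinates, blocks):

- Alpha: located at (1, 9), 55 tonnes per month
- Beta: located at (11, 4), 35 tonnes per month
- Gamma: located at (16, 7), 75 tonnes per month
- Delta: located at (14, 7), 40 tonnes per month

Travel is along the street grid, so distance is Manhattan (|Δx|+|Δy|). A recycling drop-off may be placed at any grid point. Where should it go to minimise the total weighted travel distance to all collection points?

(14, 7)

Manhattan distance separates: Σwᵢ(|x−xᵢ|+|y−yᵢ|) = Σwᵢ|x−xᵢ| + Σwᵢ|y−yᵢ|, so x and y are optimised independently as 1-D weighted medians.
Total weight W = 205; half = 102.5.
x-coordinate, sorted with cumulative weight:
  x=1 (Alpha, w=55) cum 55
  x=11 (Beta, w=35) cum 90
  x=14 (Delta, w=40) cum 130  ← median
  x=16 (Gamma, w=75) cum 205
⇒ x* = 14
y-coordinate, sorted with cumulative weight:
  y=4 (Beta, w=35) cum 35
  y=7 (Gamma, w=75) cum 110  ← median
  y=7 (Delta, w=40) cum 150
  y=9 (Alpha, w=55) cum 205
⇒ y* = 7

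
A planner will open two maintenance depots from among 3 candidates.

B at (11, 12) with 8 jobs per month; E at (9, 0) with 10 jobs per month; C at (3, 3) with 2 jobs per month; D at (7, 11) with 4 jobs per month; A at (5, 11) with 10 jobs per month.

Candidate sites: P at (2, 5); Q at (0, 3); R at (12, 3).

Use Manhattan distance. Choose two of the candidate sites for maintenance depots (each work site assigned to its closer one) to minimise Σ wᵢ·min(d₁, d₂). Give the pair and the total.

{P, R}, total 280

Evaluate every pair (each demand assigned to the nearer of the two):
  {P, R}: total = 280
  {Q, R}: total = 328
  {P, Q}: total = 388
Best pair: {P, R} with total 280.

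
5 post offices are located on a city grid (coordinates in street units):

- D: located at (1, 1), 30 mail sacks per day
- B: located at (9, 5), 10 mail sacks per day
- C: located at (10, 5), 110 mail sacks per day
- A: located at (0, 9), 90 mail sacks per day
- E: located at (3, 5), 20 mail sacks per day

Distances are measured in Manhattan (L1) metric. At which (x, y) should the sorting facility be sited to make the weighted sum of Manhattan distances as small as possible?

(3, 5)

Manhattan distance separates: Σwᵢ(|x−xᵢ|+|y−yᵢ|) = Σwᵢ|x−xᵢ| + Σwᵢ|y−yᵢ|, so x and y are optimised independently as 1-D weighted medians.
Total weight W = 260; half = 130.
x-coordinate, sorted with cumulative weight:
  x=0 (A, w=90) cum 90
  x=1 (D, w=30) cum 120
  x=3 (E, w=20) cum 140  ← median
  x=9 (B, w=10) cum 150
  x=10 (C, w=110) cum 260
⇒ x* = 3
y-coordinate, sorted with cumulative weight:
  y=1 (D, w=30) cum 30
  y=5 (B, w=10) cum 40
  y=5 (C, w=110) cum 150  ← median
  y=5 (E, w=20) cum 170
  y=9 (A, w=90) cum 260
⇒ y* = 5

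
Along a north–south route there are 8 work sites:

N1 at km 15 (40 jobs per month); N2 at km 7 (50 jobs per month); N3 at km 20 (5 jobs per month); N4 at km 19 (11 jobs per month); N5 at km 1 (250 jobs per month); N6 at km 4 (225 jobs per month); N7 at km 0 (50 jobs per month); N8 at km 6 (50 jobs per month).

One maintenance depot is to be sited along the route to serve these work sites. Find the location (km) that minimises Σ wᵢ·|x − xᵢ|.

x = 4

For a sum of weighted absolute distances on a line, the optimum is the weighted median (not the mean). Total weight W = 681; half-weight = 340.5.
Sort by position and accumulate weight:
  km 0 (N7, w=50) → cum 50
  km 1 (N5, w=250) → cum 300
  km 4 (N6, w=225) → cum 525  ≥ 340.5 → median here
  km 6 (N8, w=50) → cum 575
  km 7 (N2, w=50) → cum 625
  km 15 (N1, w=40) → cum 665
  km 19 (N4, w=11) → cum 676
  km 20 (N3, w=5) → cum 681
Optimal location: km 4.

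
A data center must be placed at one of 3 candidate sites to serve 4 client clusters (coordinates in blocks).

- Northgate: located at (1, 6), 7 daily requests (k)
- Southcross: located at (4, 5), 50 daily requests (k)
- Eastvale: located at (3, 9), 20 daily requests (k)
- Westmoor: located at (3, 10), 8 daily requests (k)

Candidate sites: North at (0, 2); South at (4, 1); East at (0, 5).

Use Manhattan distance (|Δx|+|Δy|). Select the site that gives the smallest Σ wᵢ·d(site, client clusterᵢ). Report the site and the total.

Total weighted distance at each candidate:
  North (0, 2): total = 673
  South (4, 1): total = 516
  East (0, 5): total = 418
Minimum is at East with total 418 blocks.

East, total 418 blocks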